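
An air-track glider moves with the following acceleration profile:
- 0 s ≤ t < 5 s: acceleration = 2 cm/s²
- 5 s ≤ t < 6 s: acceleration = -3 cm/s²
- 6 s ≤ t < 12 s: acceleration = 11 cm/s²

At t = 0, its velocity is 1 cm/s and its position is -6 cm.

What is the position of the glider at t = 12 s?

On each constant-a segment, Δv = aΔt and Δx = v₀Δt + ½aΔt²; chain segment to segment.
0–5 s: v starts 1 cm/s; Δx = 1·5 + ½·2·5² = 30 cm; v ends 11 cm/s.
5–6 s: v starts 11 cm/s; Δx = 11·1 + ½·-3·1² = 9.5 cm; v ends 8 cm/s.
6–12 s: v starts 8 cm/s; Δx = 8·6 + ½·11·6² = 246 cm; v ends 74 cm/s.
x(12) = -6 + Σ Δx = 279.5 cm.

279.5 cm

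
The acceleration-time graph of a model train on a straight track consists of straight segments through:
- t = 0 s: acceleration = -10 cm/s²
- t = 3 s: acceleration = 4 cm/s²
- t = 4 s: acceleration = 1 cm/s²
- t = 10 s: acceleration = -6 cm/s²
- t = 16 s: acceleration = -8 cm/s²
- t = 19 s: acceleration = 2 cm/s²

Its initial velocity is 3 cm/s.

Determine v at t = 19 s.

-69.5 cm/s

Δv equals the area under the a-t graph; then v = v₀ + Δv.
0–3 s: ½(-10 + 4)(3) = -9 cm/s
3–4 s: ½(4 + 1)(1) = 2.5 cm/s
4–10 s: ½(1 + -6)(6) = -15 cm/s
10–16 s: ½(-6 + -8)(6) = -42 cm/s
16–19 s: ½(-8 + 2)(3) = -9 cm/s
Δv = -72.5 cm/s, so v(19) = 3 + (-72.5) = -69.5 cm/s.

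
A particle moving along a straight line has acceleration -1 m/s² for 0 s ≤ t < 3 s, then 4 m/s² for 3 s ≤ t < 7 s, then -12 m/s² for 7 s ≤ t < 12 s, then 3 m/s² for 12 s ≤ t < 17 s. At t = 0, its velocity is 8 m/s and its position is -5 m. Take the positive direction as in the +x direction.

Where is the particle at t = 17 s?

-136 m

On each constant-a segment, Δv = aΔt and Δx = v₀Δt + ½aΔt²; chain segment to segment.
0–3 s: v starts 8 m/s; Δx = 8·3 + ½·-1·3² = 19.5 m; v ends 5 m/s.
3–7 s: v starts 5 m/s; Δx = 5·4 + ½·4·4² = 52 m; v ends 21 m/s.
7–12 s: v starts 21 m/s; Δx = 21·5 + ½·-12·5² = -45 m; v ends -39 m/s.
12–17 s: v starts -39 m/s; Δx = -39·5 + ½·3·5² = -157.5 m; v ends -24 m/s.
x(17) = -5 + Σ Δx = -136 m.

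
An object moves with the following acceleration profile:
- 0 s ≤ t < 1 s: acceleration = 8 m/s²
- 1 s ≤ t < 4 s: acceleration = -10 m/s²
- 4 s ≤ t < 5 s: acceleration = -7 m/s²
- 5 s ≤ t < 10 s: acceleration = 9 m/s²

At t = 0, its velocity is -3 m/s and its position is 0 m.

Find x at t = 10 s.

On each constant-a segment, Δv = aΔt and Δx = v₀Δt + ½aΔt²; chain segment to segment.
0–1 s: v starts -3 m/s; Δx = -3·1 + ½·8·1² = 1 m; v ends 5 m/s.
1–4 s: v starts 5 m/s; Δx = 5·3 + ½·-10·3² = -30 m; v ends -25 m/s.
4–5 s: v starts -25 m/s; Δx = -25·1 + ½·-7·1² = -28.5 m; v ends -32 m/s.
5–10 s: v starts -32 m/s; Δx = -32·5 + ½·9·5² = -47.5 m; v ends 13 m/s.
x(10) = 0 + Σ Δx = -105 m.

-105 m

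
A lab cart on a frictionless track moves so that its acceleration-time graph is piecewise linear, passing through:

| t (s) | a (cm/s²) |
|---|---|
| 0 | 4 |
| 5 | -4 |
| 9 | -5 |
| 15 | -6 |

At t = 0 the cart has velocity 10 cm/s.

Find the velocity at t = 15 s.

Δv equals the area under the a-t graph; then v = v₀ + Δv.
0–5 s: ½(4 + -4)(5) = 0 cm/s
5–9 s: ½(-4 + -5)(4) = -18 cm/s
9–15 s: ½(-5 + -6)(6) = -33 cm/s
Δv = -51 cm/s, so v(15) = 10 + (-51) = -41 cm/s.

-41 cm/s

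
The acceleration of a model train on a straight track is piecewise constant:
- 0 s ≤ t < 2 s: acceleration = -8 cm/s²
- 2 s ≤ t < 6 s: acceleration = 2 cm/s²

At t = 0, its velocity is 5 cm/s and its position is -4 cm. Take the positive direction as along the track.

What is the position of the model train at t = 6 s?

On each constant-a segment, Δv = aΔt and Δx = v₀Δt + ½aΔt²; chain segment to segment.
0–2 s: v starts 5 cm/s; Δx = 5·2 + ½·-8·2² = -6 cm; v ends -11 cm/s.
2–6 s: v starts -11 cm/s; Δx = -11·4 + ½·2·4² = -28 cm; v ends -3 cm/s.
x(6) = -4 + Σ Δx = -38 cm.

-38 cm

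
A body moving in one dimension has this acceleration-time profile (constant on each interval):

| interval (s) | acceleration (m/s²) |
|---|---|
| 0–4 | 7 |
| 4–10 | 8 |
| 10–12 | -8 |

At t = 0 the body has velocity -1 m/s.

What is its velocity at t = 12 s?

Δv equals the area under the a-t graph; then v = v₀ + Δv.
0–4 s: 7 × 4 = 28 m/s
4–10 s: 8 × 6 = 48 m/s
10–12 s: -8 × 2 = -16 m/s
Δv = 60 m/s, so v(12) = -1 + (60) = 59 m/s.

59 m/s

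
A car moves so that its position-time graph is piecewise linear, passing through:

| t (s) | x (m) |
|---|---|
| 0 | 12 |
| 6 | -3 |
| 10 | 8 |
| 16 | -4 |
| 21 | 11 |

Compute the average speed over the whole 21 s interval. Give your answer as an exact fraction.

53/21 m/s

Average speed = (total path length)/(elapsed time); on a piecewise-linear x-t graph the path length is Σ|Δx|.
0–6 s: |Δx| = |-3 − 12| = 15 m
6–10 s: |Δx| = |8 − -3| = 11 m
10–16 s: |Δx| = |-4 − 8| = 12 m
16–21 s: |Δx| = |11 − -4| = 15 m
Total path = 53 m; average speed = 53/21 = 53/21 m/s.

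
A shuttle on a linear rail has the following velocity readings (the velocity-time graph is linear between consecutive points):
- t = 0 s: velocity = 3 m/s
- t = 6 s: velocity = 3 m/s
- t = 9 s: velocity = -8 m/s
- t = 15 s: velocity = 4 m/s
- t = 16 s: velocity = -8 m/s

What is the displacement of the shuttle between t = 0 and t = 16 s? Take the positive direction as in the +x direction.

Displacement is the signed area under the v-t curve.
0–6 s: 3 × 6 = 18 m
6–9 s: ½(3 + -8)(3) = -7.5 m
9–15 s: ½(-8 + 4)(6) = -12 m
15–16 s: ½(4 + -8)(1) = -2 m
Net displacement = -3.5 m

-3.5 m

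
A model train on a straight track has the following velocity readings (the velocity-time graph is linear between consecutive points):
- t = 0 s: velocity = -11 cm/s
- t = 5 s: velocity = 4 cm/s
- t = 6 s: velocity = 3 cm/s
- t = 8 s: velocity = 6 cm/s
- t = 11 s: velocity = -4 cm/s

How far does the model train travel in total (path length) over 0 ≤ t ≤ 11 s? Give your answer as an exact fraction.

647/15 cm

Total distance travelled is ∫|v| dt — sum the magnitudes of each area piece.
0–5 s: v = 0 at t = 11/3 s; triangle areas 121/6 + 8/3 = 137/6 cm
5–6 s: |½(4 + 3)(1)| = 3.5 cm
6–8 s: |½(3 + 6)(2)| = 9 cm
8–11 s: v = 0 at t = 9.8 s; triangle areas 5.4 + 2.4 = 7.8 cm
Total distance = 647/15 cm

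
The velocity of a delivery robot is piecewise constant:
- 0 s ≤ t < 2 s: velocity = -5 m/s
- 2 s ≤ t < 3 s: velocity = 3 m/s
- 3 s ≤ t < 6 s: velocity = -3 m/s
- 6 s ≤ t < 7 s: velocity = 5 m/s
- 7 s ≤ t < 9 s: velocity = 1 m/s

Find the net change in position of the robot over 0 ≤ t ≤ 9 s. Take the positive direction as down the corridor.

Displacement is the signed area under the v-t curve.
0–2 s: -5 × 2 = -10 m
2–3 s: 3 × 1 = 3 m
3–6 s: -3 × 3 = -9 m
6–7 s: 5 × 1 = 5 m
7–9 s: 1 × 2 = 2 m
Net displacement = -9 m

-9 m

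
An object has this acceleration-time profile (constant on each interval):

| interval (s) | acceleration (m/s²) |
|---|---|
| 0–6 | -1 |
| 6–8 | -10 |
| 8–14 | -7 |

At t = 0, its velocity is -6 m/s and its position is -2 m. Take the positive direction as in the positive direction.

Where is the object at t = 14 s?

-418 m

On each constant-a segment, Δv = aΔt and Δx = v₀Δt + ½aΔt²; chain segment to segment.
0–6 s: v starts -6 m/s; Δx = -6·6 + ½·-1·6² = -54 m; v ends -12 m/s.
6–8 s: v starts -12 m/s; Δx = -12·2 + ½·-10·2² = -44 m; v ends -32 m/s.
8–14 s: v starts -32 m/s; Δx = -32·6 + ½·-7·6² = -318 m; v ends -74 m/s.
x(14) = -2 + Σ Δx = -418 m.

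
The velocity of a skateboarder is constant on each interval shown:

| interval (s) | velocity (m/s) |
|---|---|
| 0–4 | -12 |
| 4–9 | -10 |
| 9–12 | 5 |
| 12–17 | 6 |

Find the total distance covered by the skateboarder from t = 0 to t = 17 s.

Total distance travelled is ∫|v| dt — sum the magnitudes of each area piece.
0–4 s: |-12| × 4 = 48 m
4–9 s: |-10| × 5 = 50 m
9–12 s: |5| × 3 = 15 m
12–17 s: |6| × 5 = 30 m
Total distance = 143 m

143 m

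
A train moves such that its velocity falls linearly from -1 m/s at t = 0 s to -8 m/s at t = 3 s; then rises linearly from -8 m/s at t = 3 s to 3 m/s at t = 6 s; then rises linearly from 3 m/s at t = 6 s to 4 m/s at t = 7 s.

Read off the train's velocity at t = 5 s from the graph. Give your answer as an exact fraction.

On 3–6 s the graph is linear from -8 to 3 m/s: v(5) = -8 + (3 − -8)·(5 − 3)/(6 − 3) = -2/3 m/s.

-2/3 m/s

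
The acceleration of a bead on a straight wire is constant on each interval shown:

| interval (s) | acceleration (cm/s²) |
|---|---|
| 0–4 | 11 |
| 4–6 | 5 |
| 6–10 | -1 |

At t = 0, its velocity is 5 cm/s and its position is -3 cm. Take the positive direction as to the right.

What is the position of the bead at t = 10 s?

On each constant-a segment, Δv = aΔt and Δx = v₀Δt + ½aΔt²; chain segment to segment.
0–4 s: v starts 5 cm/s; Δx = 5·4 + ½·11·4² = 108 cm; v ends 49 cm/s.
4–6 s: v starts 49 cm/s; Δx = 49·2 + ½·5·2² = 108 cm; v ends 59 cm/s.
6–10 s: v starts 59 cm/s; Δx = 59·4 + ½·-1·4² = 228 cm; v ends 55 cm/s.
x(10) = -3 + Σ Δx = 441 cm.

441 cm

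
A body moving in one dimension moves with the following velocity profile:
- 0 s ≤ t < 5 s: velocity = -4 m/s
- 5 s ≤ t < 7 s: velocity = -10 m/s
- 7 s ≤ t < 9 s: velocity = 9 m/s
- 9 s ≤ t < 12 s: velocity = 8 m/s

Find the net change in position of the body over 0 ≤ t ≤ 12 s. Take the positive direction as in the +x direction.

2 m

Displacement is the signed area under the v-t curve.
0–5 s: -4 × 5 = -20 m
5–7 s: -10 × 2 = -20 m
7–9 s: 9 × 2 = 18 m
9–12 s: 8 × 3 = 24 m
Net displacement = 2 m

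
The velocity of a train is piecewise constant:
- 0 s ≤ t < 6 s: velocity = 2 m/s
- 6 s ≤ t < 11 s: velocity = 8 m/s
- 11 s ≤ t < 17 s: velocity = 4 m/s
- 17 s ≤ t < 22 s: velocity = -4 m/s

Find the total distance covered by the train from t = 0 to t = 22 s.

96 m

Total distance travelled is ∫|v| dt — sum the magnitudes of each area piece.
0–6 s: |2| × 6 = 12 m
6–11 s: |8| × 5 = 40 m
11–17 s: |4| × 6 = 24 m
17–22 s: |-4| × 5 = 20 m
Total distance = 96 m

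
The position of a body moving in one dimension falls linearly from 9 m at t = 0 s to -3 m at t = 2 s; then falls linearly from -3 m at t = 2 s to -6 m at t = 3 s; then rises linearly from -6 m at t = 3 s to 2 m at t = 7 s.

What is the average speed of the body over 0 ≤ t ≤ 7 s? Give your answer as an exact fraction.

23/7 m/s

Average speed = (total path length)/(elapsed time); on a piecewise-linear x-t graph the path length is Σ|Δx|.
0–2 s: |Δx| = |-3 − 9| = 12 m
2–3 s: |Δx| = |-6 − -3| = 3 m
3–7 s: |Δx| = |2 − -6| = 8 m
Total path = 23 m; average speed = 23/7 = 23/7 m/s.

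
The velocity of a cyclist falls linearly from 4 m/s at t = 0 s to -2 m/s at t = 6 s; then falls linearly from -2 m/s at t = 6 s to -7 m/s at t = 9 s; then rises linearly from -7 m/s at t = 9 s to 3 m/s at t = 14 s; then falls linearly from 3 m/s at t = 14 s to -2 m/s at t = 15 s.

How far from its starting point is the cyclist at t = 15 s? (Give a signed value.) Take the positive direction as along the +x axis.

-17 m

Net displacement equals the area under the velocity-time graph (areas below the axis count negative).
0–6 s: ½(4 + -2)(6) = 6 m
6–9 s: ½(-2 + -7)(3) = -13.5 m
9–14 s: ½(-7 + 3)(5) = -10 m
14–15 s: ½(3 + -2)(1) = 0.5 m
Net displacement = -17 m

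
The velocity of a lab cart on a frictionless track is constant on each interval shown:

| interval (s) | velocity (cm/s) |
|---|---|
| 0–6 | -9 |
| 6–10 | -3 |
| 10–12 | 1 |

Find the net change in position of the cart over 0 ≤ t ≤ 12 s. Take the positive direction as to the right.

-64 cm

Displacement is the signed area under the v-t curve.
0–6 s: -9 × 6 = -54 cm
6–10 s: -3 × 4 = -12 cm
10–12 s: 1 × 2 = 2 cm
Net displacement = -64 cm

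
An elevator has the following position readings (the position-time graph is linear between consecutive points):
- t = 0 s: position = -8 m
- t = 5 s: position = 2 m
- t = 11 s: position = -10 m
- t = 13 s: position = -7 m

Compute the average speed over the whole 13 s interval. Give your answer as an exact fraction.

25/13 m/s

Average speed = (total path length)/(elapsed time); on a piecewise-linear x-t graph the path length is Σ|Δx|.
0–5 s: |Δx| = |2 − -8| = 10 m
5–11 s: |Δx| = |-10 − 2| = 12 m
11–13 s: |Δx| = |-7 − -10| = 3 m
Total path = 25 m; average speed = 25/13 = 25/13 m/s.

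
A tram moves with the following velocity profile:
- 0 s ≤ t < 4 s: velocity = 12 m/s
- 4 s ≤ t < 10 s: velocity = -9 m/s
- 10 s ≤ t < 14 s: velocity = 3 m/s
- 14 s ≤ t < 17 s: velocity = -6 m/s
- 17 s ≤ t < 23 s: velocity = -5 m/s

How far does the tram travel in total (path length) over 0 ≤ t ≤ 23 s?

162 m

Distance (not displacement) is the total path length: add the absolute areas under v-t.
0–4 s: |12| × 4 = 48 m
4–10 s: |-9| × 6 = 54 m
10–14 s: |3| × 4 = 12 m
14–17 s: |-6| × 3 = 18 m
17–23 s: |-5| × 6 = 30 m
Total distance = 162 m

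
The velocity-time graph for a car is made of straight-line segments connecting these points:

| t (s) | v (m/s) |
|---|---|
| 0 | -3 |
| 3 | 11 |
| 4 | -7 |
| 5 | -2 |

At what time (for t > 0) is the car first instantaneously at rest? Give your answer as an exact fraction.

v changes sign on 0–3 s (from -3 to 11); the graph is linear there, so v = 0 at t = 0 + (3)·(3 − 0)/(11 − -3) = 9/14 s.

t = 9/14 s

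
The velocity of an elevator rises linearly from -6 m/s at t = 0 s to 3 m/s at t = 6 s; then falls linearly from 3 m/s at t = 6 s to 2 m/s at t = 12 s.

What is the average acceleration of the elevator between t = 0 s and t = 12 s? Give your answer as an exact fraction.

2/3 m/s²

Average acceleration = Δv/Δt = (2 − -6)/(12 − 0) = 2/3 m/s².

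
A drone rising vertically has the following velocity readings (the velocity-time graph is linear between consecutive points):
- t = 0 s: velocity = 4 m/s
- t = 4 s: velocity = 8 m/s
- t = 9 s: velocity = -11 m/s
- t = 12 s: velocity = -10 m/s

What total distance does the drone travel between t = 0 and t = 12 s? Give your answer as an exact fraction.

1517/19 m

Total distance travelled is ∫|v| dt — sum the magnitudes of each area piece.
0–4 s: |½(4 + 8)(4)| = 24 m
4–9 s: v = 0 at t = 116/19 s; triangle areas 160/19 + 605/38 = 925/38 m
9–12 s: |½(-11 + -10)(3)| = 31.5 m
Total distance = 1517/19 m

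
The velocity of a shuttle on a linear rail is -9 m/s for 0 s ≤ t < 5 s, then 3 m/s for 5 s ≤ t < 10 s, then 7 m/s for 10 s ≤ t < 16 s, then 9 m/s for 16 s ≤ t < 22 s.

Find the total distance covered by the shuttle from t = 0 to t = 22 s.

156 m

Distance (not displacement) is the total path length: add the absolute areas under v-t.
0–5 s: |-9| × 5 = 45 m
5–10 s: |3| × 5 = 15 m
10–16 s: |7| × 6 = 42 m
16–22 s: |9| × 6 = 54 m
Total distance = 156 m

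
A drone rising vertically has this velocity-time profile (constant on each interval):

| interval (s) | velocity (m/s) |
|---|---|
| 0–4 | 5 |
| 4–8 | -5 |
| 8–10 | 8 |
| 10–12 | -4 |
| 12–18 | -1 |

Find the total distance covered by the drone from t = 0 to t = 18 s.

Distance (not displacement) is the total path length: add the absolute areas under v-t.
0–4 s: |5| × 4 = 20 m
4–8 s: |-5| × 4 = 20 m
8–10 s: |8| × 2 = 16 m
10–12 s: |-4| × 2 = 8 m
12–18 s: |-1| × 6 = 6 m
Total distance = 70 m

70 m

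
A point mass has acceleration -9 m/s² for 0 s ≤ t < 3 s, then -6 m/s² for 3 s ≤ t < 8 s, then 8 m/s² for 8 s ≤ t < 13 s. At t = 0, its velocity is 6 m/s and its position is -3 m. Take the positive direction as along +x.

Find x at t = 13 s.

On each constant-a segment, Δv = aΔt and Δx = v₀Δt + ½aΔt²; chain segment to segment.
0–3 s: v starts 6 m/s; Δx = 6·3 + ½·-9·3² = -22.5 m; v ends -21 m/s.
3–8 s: v starts -21 m/s; Δx = -21·5 + ½·-6·5² = -180 m; v ends -51 m/s.
8–13 s: v starts -51 m/s; Δx = -51·5 + ½·8·5² = -155 m; v ends -11 m/s.
x(13) = -3 + Σ Δx = -360.5 m.

-360.5 m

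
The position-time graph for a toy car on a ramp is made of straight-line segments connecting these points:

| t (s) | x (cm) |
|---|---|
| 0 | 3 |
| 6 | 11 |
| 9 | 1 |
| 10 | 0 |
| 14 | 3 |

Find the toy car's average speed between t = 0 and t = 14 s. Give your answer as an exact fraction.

11/7 cm/s

Average speed = (total path length)/(elapsed time); on a piecewise-linear x-t graph the path length is Σ|Δx|.
0–6 s: |Δx| = |11 − 3| = 8 cm
6–9 s: |Δx| = |1 − 11| = 10 cm
9–10 s: |Δx| = |0 − 1| = 1 cm
10–14 s: |Δx| = |3 − 0| = 3 cm
Total path = 22 cm; average speed = 22/14 = 11/7 cm/s.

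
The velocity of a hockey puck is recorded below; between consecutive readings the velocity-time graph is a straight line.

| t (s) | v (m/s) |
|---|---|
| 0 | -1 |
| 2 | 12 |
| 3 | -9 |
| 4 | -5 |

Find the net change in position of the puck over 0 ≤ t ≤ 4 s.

Displacement is the signed area under the v-t curve.
0–2 s: ½(-1 + 12)(2) = 11 m
2–3 s: ½(12 + -9)(1) = 1.5 m
3–4 s: ½(-9 + -5)(1) = -7 m
Net displacement = 5.5 m

5.5 m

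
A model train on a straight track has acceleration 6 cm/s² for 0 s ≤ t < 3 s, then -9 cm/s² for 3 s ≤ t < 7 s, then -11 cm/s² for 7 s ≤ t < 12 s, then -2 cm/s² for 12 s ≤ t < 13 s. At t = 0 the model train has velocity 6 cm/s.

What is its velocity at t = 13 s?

Δv equals the area under the a-t graph; then v = v₀ + Δv.
0–3 s: 6 × 3 = 18 cm/s
3–7 s: -9 × 4 = -36 cm/s
7–12 s: -11 × 5 = -55 cm/s
12–13 s: -2 × 1 = -2 cm/s
Δv = -75 cm/s, so v(13) = 6 + (-75) = -69 cm/s.

-69 cm/s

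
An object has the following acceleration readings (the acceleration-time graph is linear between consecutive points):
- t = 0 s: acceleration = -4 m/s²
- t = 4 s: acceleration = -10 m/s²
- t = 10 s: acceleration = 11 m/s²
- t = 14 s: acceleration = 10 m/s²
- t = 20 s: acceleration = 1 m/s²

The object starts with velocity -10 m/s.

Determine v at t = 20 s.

Δv equals the area under the a-t graph; then v = v₀ + Δv.
0–4 s: ½(-4 + -10)(4) = -28 m/s
4–10 s: ½(-10 + 11)(6) = 3 m/s
10–14 s: ½(11 + 10)(4) = 42 m/s
14–20 s: ½(10 + 1)(6) = 33 m/s
Δv = 50 m/s, so v(20) = -10 + (50) = 40 m/s.

40 m/s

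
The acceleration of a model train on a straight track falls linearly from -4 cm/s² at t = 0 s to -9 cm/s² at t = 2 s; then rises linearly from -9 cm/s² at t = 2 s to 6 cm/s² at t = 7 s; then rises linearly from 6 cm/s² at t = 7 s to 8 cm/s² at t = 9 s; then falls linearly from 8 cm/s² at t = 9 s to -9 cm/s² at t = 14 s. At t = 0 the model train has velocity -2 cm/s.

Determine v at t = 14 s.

-11 cm/s

Δv equals the area under the a-t graph; then v = v₀ + Δv.
0–2 s: ½(-4 + -9)(2) = -13 cm/s
2–7 s: ½(-9 + 6)(5) = -7.5 cm/s
7–9 s: ½(6 + 8)(2) = 14 cm/s
9–14 s: ½(8 + -9)(5) = -2.5 cm/s
Δv = -9 cm/s, so v(14) = -2 + (-9) = -11 cm/s.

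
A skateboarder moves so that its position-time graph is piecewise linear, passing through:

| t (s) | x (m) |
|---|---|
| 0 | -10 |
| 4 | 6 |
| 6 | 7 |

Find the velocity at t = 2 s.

4 m/s

Velocity is the slope of the x-t graph on 0–4 s: (6 − -10)/(4 − 0) = 4 m/s.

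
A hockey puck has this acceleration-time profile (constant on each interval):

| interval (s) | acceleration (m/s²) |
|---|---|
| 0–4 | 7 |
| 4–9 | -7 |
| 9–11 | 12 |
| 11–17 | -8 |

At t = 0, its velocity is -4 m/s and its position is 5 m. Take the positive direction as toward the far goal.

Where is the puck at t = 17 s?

13.5 m

On each constant-a segment, Δv = aΔt and Δx = v₀Δt + ½aΔt²; chain segment to segment.
0–4 s: v starts -4 m/s; Δx = -4·4 + ½·7·4² = 40 m; v ends 24 m/s.
4–9 s: v starts 24 m/s; Δx = 24·5 + ½·-7·5² = 32.5 m; v ends -11 m/s.
9–11 s: v starts -11 m/s; Δx = -11·2 + ½·12·2² = 2 m; v ends 13 m/s.
11–17 s: v starts 13 m/s; Δx = 13·6 + ½·-8·6² = -66 m; v ends -35 m/s.
x(17) = 5 + Σ Δx = 13.5 m.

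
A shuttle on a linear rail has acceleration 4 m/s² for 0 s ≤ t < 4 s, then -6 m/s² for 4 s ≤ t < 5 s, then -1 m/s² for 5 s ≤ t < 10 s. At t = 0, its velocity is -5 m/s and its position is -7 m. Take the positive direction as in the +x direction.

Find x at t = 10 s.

On each constant-a segment, Δv = aΔt and Δx = v₀Δt + ½aΔt²; chain segment to segment.
0–4 s: v starts -5 m/s; Δx = -5·4 + ½·4·4² = 12 m; v ends 11 m/s.
4–5 s: v starts 11 m/s; Δx = 11·1 + ½·-6·1² = 8 m; v ends 5 m/s.
5–10 s: v starts 5 m/s; Δx = 5·5 + ½·-1·5² = 12.5 m; v ends 0 m/s.
x(10) = -7 + Σ Δx = 25.5 m.

25.5 m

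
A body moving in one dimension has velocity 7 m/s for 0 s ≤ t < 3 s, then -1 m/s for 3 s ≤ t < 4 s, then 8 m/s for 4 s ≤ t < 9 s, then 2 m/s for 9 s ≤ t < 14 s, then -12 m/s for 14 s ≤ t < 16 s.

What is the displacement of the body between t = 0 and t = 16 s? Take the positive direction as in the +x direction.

Displacement is the signed area under the v-t curve.
0–3 s: 7 × 3 = 21 m
3–4 s: -1 × 1 = -1 m
4–9 s: 8 × 5 = 40 m
9–14 s: 2 × 5 = 10 m
14–16 s: -12 × 2 = -24 m
Net displacement = 46 m

46 m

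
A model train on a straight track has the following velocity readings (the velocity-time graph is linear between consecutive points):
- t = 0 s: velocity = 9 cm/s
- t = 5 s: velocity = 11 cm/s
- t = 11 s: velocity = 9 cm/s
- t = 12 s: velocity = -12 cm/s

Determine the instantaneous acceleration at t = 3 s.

0.4 cm/s²

Acceleration is the slope of the v-t graph on 0–5 s: (11 − 9)/(5 − 0) = 0.4 cm/s².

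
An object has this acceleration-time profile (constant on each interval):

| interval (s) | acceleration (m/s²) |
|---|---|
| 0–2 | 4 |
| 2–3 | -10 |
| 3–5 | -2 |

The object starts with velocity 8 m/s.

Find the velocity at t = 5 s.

Δv equals the area under the a-t graph; then v = v₀ + Δv.
0–2 s: 4 × 2 = 8 m/s
2–3 s: -10 × 1 = -10 m/s
3–5 s: -2 × 2 = -4 m/s
Δv = -6 m/s, so v(5) = 8 + (-6) = 2 m/s.

2 m/s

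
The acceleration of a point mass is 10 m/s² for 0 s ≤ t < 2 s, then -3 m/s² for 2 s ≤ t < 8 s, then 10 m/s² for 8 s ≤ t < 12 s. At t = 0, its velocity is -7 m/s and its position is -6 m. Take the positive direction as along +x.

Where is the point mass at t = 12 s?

On each constant-a segment, Δv = aΔt and Δx = v₀Δt + ½aΔt²; chain segment to segment.
0–2 s: v starts -7 m/s; Δx = -7·2 + ½·10·2² = 6 m; v ends 13 m/s.
2–8 s: v starts 13 m/s; Δx = 13·6 + ½·-3·6² = 24 m; v ends -5 m/s.
8–12 s: v starts -5 m/s; Δx = -5·4 + ½·10·4² = 60 m; v ends 35 m/s.
x(12) = -6 + Σ Δx = 84 m.

84 m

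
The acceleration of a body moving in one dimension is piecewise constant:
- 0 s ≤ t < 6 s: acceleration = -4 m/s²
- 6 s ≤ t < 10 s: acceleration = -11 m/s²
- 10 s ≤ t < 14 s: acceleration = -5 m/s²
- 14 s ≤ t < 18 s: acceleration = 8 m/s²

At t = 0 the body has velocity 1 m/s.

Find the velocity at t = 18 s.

Δv equals the area under the a-t graph; then v = v₀ + Δv.
0–6 s: -4 × 6 = -24 m/s
6–10 s: -11 × 4 = -44 m/s
10–14 s: -5 × 4 = -20 m/s
14–18 s: 8 × 4 = 32 m/s
Δv = -56 m/s, so v(18) = 1 + (-56) = -55 m/s.

-55 m/s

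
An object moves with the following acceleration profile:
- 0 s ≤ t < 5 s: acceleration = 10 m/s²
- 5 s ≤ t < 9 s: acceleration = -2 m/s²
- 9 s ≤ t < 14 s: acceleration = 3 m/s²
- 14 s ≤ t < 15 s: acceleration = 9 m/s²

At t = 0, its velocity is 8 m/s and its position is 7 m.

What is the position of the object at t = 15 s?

On each constant-a segment, Δv = aΔt and Δx = v₀Δt + ½aΔt²; chain segment to segment.
0–5 s: v starts 8 m/s; Δx = 8·5 + ½·10·5² = 165 m; v ends 58 m/s.
5–9 s: v starts 58 m/s; Δx = 58·4 + ½·-2·4² = 216 m; v ends 50 m/s.
9–14 s: v starts 50 m/s; Δx = 50·5 + ½·3·5² = 287.5 m; v ends 65 m/s.
14–15 s: v starts 65 m/s; Δx = 65·1 + ½·9·1² = 69.5 m; v ends 74 m/s.
x(15) = 7 + Σ Δx = 745 m.

745 m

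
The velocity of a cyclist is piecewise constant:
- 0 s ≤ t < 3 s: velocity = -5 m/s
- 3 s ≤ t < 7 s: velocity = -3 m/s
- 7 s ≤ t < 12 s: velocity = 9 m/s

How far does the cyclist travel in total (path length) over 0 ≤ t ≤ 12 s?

72 m

Distance (not displacement) is the total path length: add the absolute areas under v-t.
0–3 s: |-5| × 3 = 15 m
3–7 s: |-3| × 4 = 12 m
7–12 s: |9| × 5 = 45 m
Total distance = 72 m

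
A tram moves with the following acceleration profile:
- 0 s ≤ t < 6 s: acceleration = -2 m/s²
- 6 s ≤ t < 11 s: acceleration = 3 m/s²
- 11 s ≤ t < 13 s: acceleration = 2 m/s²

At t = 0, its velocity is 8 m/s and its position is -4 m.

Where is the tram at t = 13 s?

51.5 m

On each constant-a segment, Δv = aΔt and Δx = v₀Δt + ½aΔt²; chain segment to segment.
0–6 s: v starts 8 m/s; Δx = 8·6 + ½·-2·6² = 12 m; v ends -4 m/s.
6–11 s: v starts -4 m/s; Δx = -4·5 + ½·3·5² = 17.5 m; v ends 11 m/s.
11–13 s: v starts 11 m/s; Δx = 11·2 + ½·2·2² = 26 m; v ends 15 m/s.
x(13) = -4 + Σ Δx = 51.5 m.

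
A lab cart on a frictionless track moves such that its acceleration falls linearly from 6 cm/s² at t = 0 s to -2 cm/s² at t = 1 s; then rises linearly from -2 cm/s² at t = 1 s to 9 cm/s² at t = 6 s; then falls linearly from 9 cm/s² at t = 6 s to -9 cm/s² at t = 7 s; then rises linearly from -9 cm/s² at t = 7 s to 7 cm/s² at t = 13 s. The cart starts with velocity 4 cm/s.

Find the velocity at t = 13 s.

17.5 cm/s

Δv equals the area under the a-t graph; then v = v₀ + Δv.
0–1 s: ½(6 + -2)(1) = 2 cm/s
1–6 s: ½(-2 + 9)(5) = 17.5 cm/s
6–7 s: ½(9 + -9)(1) = 0 cm/s
7–13 s: ½(-9 + 7)(6) = -6 cm/s
Δv = 13.5 cm/s, so v(13) = 4 + (13.5) = 17.5 cm/s.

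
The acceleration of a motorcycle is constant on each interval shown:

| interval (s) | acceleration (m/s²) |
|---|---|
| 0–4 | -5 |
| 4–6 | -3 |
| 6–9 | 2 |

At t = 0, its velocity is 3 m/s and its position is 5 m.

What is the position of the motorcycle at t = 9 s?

On each constant-a segment, Δv = aΔt and Δx = v₀Δt + ½aΔt²; chain segment to segment.
0–4 s: v starts 3 m/s; Δx = 3·4 + ½·-5·4² = -28 m; v ends -17 m/s.
4–6 s: v starts -17 m/s; Δx = -17·2 + ½·-3·2² = -40 m; v ends -23 m/s.
6–9 s: v starts -23 m/s; Δx = -23·3 + ½·2·3² = -60 m; v ends -17 m/s.
x(9) = 5 + Σ Δx = -123 m.

-123 m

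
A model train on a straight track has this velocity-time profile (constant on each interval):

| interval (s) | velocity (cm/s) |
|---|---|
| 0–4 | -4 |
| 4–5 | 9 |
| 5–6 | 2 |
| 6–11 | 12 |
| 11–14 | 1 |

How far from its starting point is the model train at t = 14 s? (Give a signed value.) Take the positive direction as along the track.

Net displacement equals the area under the velocity-time graph (areas below the axis count negative).
0–4 s: -4 × 4 = -16 cm
4–5 s: 9 × 1 = 9 cm
5–6 s: 2 × 1 = 2 cm
6–11 s: 12 × 5 = 60 cm
11–14 s: 1 × 3 = 3 cm
Net displacement = 58 cm

58 cm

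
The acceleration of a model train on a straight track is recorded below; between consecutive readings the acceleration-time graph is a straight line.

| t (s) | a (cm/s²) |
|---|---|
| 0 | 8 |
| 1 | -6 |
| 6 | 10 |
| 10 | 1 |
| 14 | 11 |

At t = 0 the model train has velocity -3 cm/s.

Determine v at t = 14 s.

54 cm/s

Δv equals the area under the a-t graph; then v = v₀ + Δv.
0–1 s: ½(8 + -6)(1) = 1 cm/s
1–6 s: ½(-6 + 10)(5) = 10 cm/s
6–10 s: ½(10 + 1)(4) = 22 cm/s
10–14 s: ½(1 + 11)(4) = 24 cm/s
Δv = 57 cm/s, so v(14) = -3 + (57) = 54 cm/s.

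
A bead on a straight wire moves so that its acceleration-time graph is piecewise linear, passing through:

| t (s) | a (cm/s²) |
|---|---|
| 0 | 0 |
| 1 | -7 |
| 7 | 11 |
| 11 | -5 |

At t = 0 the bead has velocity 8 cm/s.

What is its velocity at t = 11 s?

Δv equals the area under the a-t graph; then v = v₀ + Δv.
0–1 s: ½(0 + -7)(1) = -3.5 cm/s
1–7 s: ½(-7 + 11)(6) = 12 cm/s
7–11 s: ½(11 + -5)(4) = 12 cm/s
Δv = 20.5 cm/s, so v(11) = 8 + (20.5) = 28.5 cm/s.

28.5 cm/s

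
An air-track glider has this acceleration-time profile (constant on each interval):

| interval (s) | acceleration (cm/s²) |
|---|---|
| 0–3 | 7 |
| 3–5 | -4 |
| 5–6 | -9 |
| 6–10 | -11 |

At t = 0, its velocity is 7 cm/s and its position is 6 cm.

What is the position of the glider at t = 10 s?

78 cm

On each constant-a segment, Δv = aΔt and Δx = v₀Δt + ½aΔt²; chain segment to segment.
0–3 s: v starts 7 cm/s; Δx = 7·3 + ½·7·3² = 52.5 cm; v ends 28 cm/s.
3–5 s: v starts 28 cm/s; Δx = 28·2 + ½·-4·2² = 48 cm; v ends 20 cm/s.
5–6 s: v starts 20 cm/s; Δx = 20·1 + ½·-9·1² = 15.5 cm; v ends 11 cm/s.
6–10 s: v starts 11 cm/s; Δx = 11·4 + ½·-11·4² = -44 cm; v ends -33 cm/s.
x(10) = 6 + Σ Δx = 78 cm.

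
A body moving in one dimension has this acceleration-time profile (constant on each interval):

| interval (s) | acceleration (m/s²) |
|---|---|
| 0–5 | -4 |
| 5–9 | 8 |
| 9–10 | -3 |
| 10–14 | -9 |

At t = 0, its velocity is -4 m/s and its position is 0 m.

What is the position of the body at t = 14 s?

-147.5 m

On each constant-a segment, Δv = aΔt and Δx = v₀Δt + ½aΔt²; chain segment to segment.
0–5 s: v starts -4 m/s; Δx = -4·5 + ½·-4·5² = -70 m; v ends -24 m/s.
5–9 s: v starts -24 m/s; Δx = -24·4 + ½·8·4² = -32 m; v ends 8 m/s.
9–10 s: v starts 8 m/s; Δx = 8·1 + ½·-3·1² = 6.5 m; v ends 5 m/s.
10–14 s: v starts 5 m/s; Δx = 5·4 + ½·-9·4² = -52 m; v ends -31 m/s.
x(14) = 0 + Σ Δx = -147.5 m.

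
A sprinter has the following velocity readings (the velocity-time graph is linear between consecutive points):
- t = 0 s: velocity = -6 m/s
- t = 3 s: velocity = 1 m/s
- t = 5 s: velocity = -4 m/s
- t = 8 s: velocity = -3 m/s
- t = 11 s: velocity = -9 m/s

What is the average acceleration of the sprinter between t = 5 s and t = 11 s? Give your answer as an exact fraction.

Average acceleration = Δv/Δt = (-9 − -4)/(11 − 5) = -5/6 m/s².

-5/6 m/s²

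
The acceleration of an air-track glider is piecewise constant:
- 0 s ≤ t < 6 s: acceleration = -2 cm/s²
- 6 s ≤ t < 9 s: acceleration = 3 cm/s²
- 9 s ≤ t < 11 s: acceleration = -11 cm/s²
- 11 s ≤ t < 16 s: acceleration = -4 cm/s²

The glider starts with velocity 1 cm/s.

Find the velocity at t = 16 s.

-44 cm/s

Δv equals the area under the a-t graph; then v = v₀ + Δv.
0–6 s: -2 × 6 = -12 cm/s
6–9 s: 3 × 3 = 9 cm/s
9–11 s: -11 × 2 = -22 cm/s
11–16 s: -4 × 5 = -20 cm/s
Δv = -45 cm/s, so v(16) = 1 + (-45) = -44 cm/s.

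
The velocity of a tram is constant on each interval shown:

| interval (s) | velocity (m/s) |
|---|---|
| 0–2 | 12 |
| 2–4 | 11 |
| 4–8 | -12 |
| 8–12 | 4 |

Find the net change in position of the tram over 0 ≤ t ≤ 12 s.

Displacement is the signed area under the v-t curve.
0–2 s: 12 × 2 = 24 m
2–4 s: 11 × 2 = 22 m
4–8 s: -12 × 4 = -48 m
8–12 s: 4 × 4 = 16 m
Net displacement = 14 m

14 m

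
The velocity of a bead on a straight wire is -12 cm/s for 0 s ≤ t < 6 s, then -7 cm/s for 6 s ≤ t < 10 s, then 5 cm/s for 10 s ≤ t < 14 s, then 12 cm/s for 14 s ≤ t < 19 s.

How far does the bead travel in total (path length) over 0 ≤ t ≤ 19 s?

Distance (not displacement) is the total path length: add the absolute areas under v-t.
0–6 s: |-12| × 6 = 72 cm
6–10 s: |-7| × 4 = 28 cm
10–14 s: |5| × 4 = 20 cm
14–19 s: |12| × 5 = 60 cm
Total distance = 180 cm

180 cm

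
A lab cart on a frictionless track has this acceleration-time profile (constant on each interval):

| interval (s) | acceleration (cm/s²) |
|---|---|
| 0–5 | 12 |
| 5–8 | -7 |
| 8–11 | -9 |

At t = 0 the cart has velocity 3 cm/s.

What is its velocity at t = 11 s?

15 cm/s

Δv equals the area under the a-t graph; then v = v₀ + Δv.
0–5 s: 12 × 5 = 60 cm/s
5–8 s: -7 × 3 = -21 cm/s
8–11 s: -9 × 3 = -27 cm/s
Δv = 12 cm/s, so v(11) = 3 + (12) = 15 cm/s.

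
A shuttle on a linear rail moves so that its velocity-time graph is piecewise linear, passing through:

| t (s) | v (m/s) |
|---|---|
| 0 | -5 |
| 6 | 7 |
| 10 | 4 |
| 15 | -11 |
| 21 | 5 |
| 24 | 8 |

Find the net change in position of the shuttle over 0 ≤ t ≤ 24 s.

12 m

Net displacement equals the area under the velocity-time graph (areas below the axis count negative).
0–6 s: ½(-5 + 7)(6) = 6 m
6–10 s: ½(7 + 4)(4) = 22 m
10–15 s: ½(4 + -11)(5) = -17.5 m
15–21 s: ½(-11 + 5)(6) = -18 m
21–24 s: ½(5 + 8)(3) = 19.5 m
Net displacement = 12 m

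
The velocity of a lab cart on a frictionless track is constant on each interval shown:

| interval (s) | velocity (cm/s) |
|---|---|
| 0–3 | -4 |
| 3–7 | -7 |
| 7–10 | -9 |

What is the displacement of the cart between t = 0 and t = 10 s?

Displacement is the signed area under the v-t curve.
0–3 s: -4 × 3 = -12 cm
3–7 s: -7 × 4 = -28 cm
7–10 s: -9 × 3 = -27 cm
Net displacement = -67 cm

-67 cm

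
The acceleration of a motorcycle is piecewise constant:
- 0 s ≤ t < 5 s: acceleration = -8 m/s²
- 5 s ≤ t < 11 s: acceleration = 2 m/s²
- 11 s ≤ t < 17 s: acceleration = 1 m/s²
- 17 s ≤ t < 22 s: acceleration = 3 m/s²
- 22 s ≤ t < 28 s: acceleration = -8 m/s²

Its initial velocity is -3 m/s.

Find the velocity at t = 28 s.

Δv equals the area under the a-t graph; then v = v₀ + Δv.
0–5 s: -8 × 5 = -40 m/s
5–11 s: 2 × 6 = 12 m/s
11–17 s: 1 × 6 = 6 m/s
17–22 s: 3 × 5 = 15 m/s
22–28 s: -8 × 6 = -48 m/s
Δv = -55 m/s, so v(28) = -3 + (-55) = -58 m/s.

-58 m/s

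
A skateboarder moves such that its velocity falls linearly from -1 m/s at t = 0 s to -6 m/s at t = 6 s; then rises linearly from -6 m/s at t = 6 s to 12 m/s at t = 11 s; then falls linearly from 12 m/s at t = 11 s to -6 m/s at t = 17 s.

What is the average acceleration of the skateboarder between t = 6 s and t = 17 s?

Average acceleration = Δv/Δt = (-6 − -6)/(17 − 6) = 0 m/s².

0 m/s²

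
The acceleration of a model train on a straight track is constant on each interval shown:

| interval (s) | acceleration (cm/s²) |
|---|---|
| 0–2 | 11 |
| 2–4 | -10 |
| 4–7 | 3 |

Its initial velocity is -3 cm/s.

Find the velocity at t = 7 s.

8 cm/s

Δv equals the area under the a-t graph; then v = v₀ + Δv.
0–2 s: 11 × 2 = 22 cm/s
2–4 s: -10 × 2 = -20 cm/s
4–7 s: 3 × 3 = 9 cm/s
Δv = 11 cm/s, so v(7) = -3 + (11) = 8 cm/s.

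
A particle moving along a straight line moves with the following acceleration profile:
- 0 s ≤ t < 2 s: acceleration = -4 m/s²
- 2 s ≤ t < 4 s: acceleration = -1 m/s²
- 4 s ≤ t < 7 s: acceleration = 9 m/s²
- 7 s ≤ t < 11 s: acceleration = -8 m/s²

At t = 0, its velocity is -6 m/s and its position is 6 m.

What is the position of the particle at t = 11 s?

-71.5 m

On each constant-a segment, Δv = aΔt and Δx = v₀Δt + ½aΔt²; chain segment to segment.
0–2 s: v starts -6 m/s; Δx = -6·2 + ½·-4·2² = -20 m; v ends -14 m/s.
2–4 s: v starts -14 m/s; Δx = -14·2 + ½·-1·2² = -30 m; v ends -16 m/s.
4–7 s: v starts -16 m/s; Δx = -16·3 + ½·9·3² = -7.5 m; v ends 11 m/s.
7–11 s: v starts 11 m/s; Δx = 11·4 + ½·-8·4² = -20 m; v ends -21 m/s.
x(11) = 6 + Σ Δx = -71.5 m.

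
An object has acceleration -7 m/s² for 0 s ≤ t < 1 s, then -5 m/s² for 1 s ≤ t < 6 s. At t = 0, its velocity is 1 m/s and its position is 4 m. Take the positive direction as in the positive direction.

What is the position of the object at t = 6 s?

On each constant-a segment, Δv = aΔt and Δx = v₀Δt + ½aΔt²; chain segment to segment.
0–1 s: v starts 1 m/s; Δx = 1·1 + ½·-7·1² = -2.5 m; v ends -6 m/s.
1–6 s: v starts -6 m/s; Δx = -6·5 + ½·-5·5² = -92.5 m; v ends -31 m/s.
x(6) = 4 + Σ Δx = -91 m.

-91 m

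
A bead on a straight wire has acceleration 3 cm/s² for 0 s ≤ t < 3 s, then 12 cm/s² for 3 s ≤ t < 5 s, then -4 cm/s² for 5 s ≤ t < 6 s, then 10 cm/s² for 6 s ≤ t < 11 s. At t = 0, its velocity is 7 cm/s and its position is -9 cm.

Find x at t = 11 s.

On each constant-a segment, Δv = aΔt and Δx = v₀Δt + ½aΔt²; chain segment to segment.
0–3 s: v starts 7 cm/s; Δx = 7·3 + ½·3·3² = 34.5 cm; v ends 16 cm/s.
3–5 s: v starts 16 cm/s; Δx = 16·2 + ½·12·2² = 56 cm; v ends 40 cm/s.
5–6 s: v starts 40 cm/s; Δx = 40·1 + ½·-4·1² = 38 cm; v ends 36 cm/s.
6–11 s: v starts 36 cm/s; Δx = 36·5 + ½·10·5² = 305 cm; v ends 86 cm/s.
x(11) = -9 + Σ Δx = 424.5 cm.

424.5 cm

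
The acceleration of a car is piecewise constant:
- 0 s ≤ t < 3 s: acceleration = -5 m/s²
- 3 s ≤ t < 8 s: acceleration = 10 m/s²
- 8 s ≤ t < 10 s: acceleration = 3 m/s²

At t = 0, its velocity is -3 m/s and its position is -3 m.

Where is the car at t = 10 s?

On each constant-a segment, Δv = aΔt and Δx = v₀Δt + ½aΔt²; chain segment to segment.
0–3 s: v starts -3 m/s; Δx = -3·3 + ½·-5·3² = -31.5 m; v ends -18 m/s.
3–8 s: v starts -18 m/s; Δx = -18·5 + ½·10·5² = 35 m; v ends 32 m/s.
8–10 s: v starts 32 m/s; Δx = 32·2 + ½·3·2² = 70 m; v ends 38 m/s.
x(10) = -3 + Σ Δx = 70.5 m.

70.5 m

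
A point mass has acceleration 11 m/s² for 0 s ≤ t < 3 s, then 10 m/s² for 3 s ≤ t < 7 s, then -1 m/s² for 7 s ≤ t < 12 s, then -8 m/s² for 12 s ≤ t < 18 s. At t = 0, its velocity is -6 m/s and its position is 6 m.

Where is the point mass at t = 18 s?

On each constant-a segment, Δv = aΔt and Δx = v₀Δt + ½aΔt²; chain segment to segment.
0–3 s: v starts -6 m/s; Δx = -6·3 + ½·11·3² = 31.5 m; v ends 27 m/s.
3–7 s: v starts 27 m/s; Δx = 27·4 + ½·10·4² = 188 m; v ends 67 m/s.
7–12 s: v starts 67 m/s; Δx = 67·5 + ½·-1·5² = 322.5 m; v ends 62 m/s.
12–18 s: v starts 62 m/s; Δx = 62·6 + ½·-8·6² = 228 m; v ends 14 m/s.
x(18) = 6 + Σ Δx = 776 m.

776 m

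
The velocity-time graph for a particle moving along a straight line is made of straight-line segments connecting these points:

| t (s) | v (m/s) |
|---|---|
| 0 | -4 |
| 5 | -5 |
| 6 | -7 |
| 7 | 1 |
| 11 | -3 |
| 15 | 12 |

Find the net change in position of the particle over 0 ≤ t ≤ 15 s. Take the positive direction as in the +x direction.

-17.5 m

Net displacement equals the area under the velocity-time graph (areas below the axis count negative).
0–5 s: ½(-4 + -5)(5) = -22.5 m
5–6 s: ½(-5 + -7)(1) = -6 m
6–7 s: ½(-7 + 1)(1) = -3 m
7–11 s: ½(1 + -3)(4) = -4 m
11–15 s: ½(-3 + 12)(4) = 18 m
Net displacement = -17.5 m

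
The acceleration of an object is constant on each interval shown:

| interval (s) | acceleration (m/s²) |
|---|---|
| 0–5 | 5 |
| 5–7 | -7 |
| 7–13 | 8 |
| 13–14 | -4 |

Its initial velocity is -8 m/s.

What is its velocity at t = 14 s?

Δv equals the area under the a-t graph; then v = v₀ + Δv.
0–5 s: 5 × 5 = 25 m/s
5–7 s: -7 × 2 = -14 m/s
7–13 s: 8 × 6 = 48 m/s
13–14 s: -4 × 1 = -4 m/s
Δv = 55 m/s, so v(14) = -8 + (55) = 47 m/s.

47 m/s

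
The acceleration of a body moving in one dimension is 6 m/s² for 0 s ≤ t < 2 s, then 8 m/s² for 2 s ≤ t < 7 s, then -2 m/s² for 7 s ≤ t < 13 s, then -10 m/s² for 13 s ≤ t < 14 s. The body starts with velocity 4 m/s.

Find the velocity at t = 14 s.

34 m/s

Δv equals the area under the a-t graph; then v = v₀ + Δv.
0–2 s: 6 × 2 = 12 m/s
2–7 s: 8 × 5 = 40 m/s
7–13 s: -2 × 6 = -12 m/s
13–14 s: -10 × 1 = -10 m/s
Δv = 30 m/s, so v(14) = 4 + (30) = 34 m/s.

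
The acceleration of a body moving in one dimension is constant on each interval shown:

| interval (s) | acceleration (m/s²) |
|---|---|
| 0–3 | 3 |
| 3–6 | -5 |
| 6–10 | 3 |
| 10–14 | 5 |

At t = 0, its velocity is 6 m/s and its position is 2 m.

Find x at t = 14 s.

On each constant-a segment, Δv = aΔt and Δx = v₀Δt + ½aΔt²; chain segment to segment.
0–3 s: v starts 6 m/s; Δx = 6·3 + ½·3·3² = 31.5 m; v ends 15 m/s.
3–6 s: v starts 15 m/s; Δx = 15·3 + ½·-5·3² = 22.5 m; v ends 0 m/s.
6–10 s: v starts 0 m/s; Δx = 0·4 + ½·3·4² = 24 m; v ends 12 m/s.
10–14 s: v starts 12 m/s; Δx = 12·4 + ½·5·4² = 88 m; v ends 32 m/s.
x(14) = 2 + Σ Δx = 168 m.

168 m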